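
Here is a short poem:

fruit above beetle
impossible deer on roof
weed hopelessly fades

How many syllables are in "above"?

2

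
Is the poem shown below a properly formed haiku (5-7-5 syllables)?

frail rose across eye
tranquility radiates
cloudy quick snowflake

Yes

Line 1: "frail rose across eye": 1+1+2+1 = 5 ✓
Line 2: "tranquility radiates": 4+3 = 7 ✓
Line 3: "cloudy quick snowflake": 2+1+2 = 5 ✓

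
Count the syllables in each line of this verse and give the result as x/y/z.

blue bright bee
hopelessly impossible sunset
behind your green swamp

3/9/5

Line 1: blue (1), bright (1), bee (1) → 3
Line 2: hopelessly (3), impossible (4), sunset (2) → 9
Line 3: behind (2), your (1), green (1), swamp (1) → 5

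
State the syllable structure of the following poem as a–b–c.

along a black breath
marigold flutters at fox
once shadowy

Line 1: "along a black breath": 2+1+1+1 = 5
Line 2: "marigold flutters at fox": 3+2+1+1 = 7
Line 3: "once shadowy": 1+3 = 4

5–7–4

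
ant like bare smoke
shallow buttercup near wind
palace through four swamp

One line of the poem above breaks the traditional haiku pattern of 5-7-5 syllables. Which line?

Line 1: "ant like bare smoke": 1+1+1+1 = 4 (expected 5)
Line 2: "shallow buttercup near wind": 2+3+1+1 = 7 ✓
Line 3: "palace through four swamp": 2+1+1+1 = 5 ✓

The first line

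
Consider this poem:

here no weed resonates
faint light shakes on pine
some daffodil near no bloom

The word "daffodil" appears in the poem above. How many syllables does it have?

3

"daffodil" has 3 syllables.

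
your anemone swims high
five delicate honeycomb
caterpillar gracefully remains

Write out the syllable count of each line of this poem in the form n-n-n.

Line 1: your (1), anemone (4), swims (1), high (1) → 7
Line 2: five (1), delicate (3), honeycomb (3) → 7
Line 3: caterpillar (4), gracefully (3), remains (2) → 9

7-7-9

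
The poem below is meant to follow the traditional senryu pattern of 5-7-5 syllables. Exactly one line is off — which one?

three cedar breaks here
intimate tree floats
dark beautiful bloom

The second line

Line 1: three(1) + cedar(2) + breaks(1) + here(1) = 5 ✓
Line 2: intimate(3) + tree(1) + floats(1) = 5 (expected 7)
Line 3: dark(1) + beautiful(3) + bloom(1) = 5 ✓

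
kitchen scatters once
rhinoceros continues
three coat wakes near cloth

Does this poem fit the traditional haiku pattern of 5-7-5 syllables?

Line 1: kitchen(2) + scatters(2) + once(1) = 5 ✓
Line 2: rhinoceros(4) + continues(3) = 7 ✓
Line 3: three(1) + coat(1) + wakes(1) + near(1) + cloth(1) = 5 ✓

Yes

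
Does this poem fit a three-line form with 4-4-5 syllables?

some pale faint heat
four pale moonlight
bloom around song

Line 1: "some pale faint heat": 1+1+1+1 = 4 ✓
Line 2: "four pale moonlight": 1+1+2 = 4 ✓
Line 3: "bloom around song": 1+2+1 = 4 (expected 5)

No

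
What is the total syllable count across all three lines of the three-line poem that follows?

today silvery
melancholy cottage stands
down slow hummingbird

Line 1: "today silvery": 2+3 = 5
Line 2: "melancholy cottage stands": 4+2+1 = 7
Line 3: "down slow hummingbird": 1+1+3 = 5
Total: 5 + 7 + 5 = 17

17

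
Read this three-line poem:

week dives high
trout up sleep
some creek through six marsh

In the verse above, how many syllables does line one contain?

3

Line one: week (1), dives (1), high (1) → 3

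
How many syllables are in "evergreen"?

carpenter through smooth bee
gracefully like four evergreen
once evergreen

3

"evergreen" has 3 syllables.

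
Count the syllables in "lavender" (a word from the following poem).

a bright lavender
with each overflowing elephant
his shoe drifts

3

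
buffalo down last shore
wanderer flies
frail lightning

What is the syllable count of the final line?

The final line: frail(1) + lightning(2) = 3

3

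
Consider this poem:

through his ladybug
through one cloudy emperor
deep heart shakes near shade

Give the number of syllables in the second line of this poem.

7

The second line: "through one cloudy emperor": 1+1+2+3 = 7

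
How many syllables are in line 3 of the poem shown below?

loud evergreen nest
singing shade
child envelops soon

5

Line 3: child(1) + envelops(3) + soon(1) = 5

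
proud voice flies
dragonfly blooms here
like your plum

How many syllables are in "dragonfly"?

3

"dragonfly" has 3 syllables.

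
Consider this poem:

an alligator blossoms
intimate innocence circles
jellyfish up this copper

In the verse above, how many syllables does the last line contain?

The last line: jellyfish (3), up (1), this (1), copper (2) → 7

7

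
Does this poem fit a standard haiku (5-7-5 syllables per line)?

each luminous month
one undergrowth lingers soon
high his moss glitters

Yes

Line 1: each (1), luminous (3), month (1) → 5 ✓
Line 2: one (1), undergrowth (3), lingers (2), soon (1) → 7 ✓
Line 3: high (1), his (1), moss (1), glitters (2) → 5 ✓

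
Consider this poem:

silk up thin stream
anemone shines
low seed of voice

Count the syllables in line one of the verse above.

Line one: silk (1), up (1), thin (1), stream (1) → 4

4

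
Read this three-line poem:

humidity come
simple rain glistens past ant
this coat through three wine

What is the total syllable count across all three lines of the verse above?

17

Line 1: "humidity come": 4+1 = 5
Line 2: "simple rain glistens past ant": 2+1+2+1+1 = 7
Line 3: "this coat through three wine": 1+1+1+1+1 = 5
Total: 5 + 7 + 5 = 17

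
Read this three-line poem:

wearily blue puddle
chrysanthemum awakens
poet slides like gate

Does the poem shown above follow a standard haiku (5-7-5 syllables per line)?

No

Line 1: wearily(3) + blue(1) + puddle(2) = 6 (expected 5)
Line 2: chrysanthemum(4) + awakens(3) = 7 ✓
Line 3: poet(2) + slides(1) + like(1) + gate(1) = 5 ✓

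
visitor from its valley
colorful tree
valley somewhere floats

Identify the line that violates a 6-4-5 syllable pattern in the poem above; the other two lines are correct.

Line 1: "visitor from its valley": 3+1+1+2 = 7 (expected 6)
Line 2: "colorful tree": 3+1 = 4 ✓
Line 3: "valley somewhere floats": 2+2+1 = 5 ✓

Line 1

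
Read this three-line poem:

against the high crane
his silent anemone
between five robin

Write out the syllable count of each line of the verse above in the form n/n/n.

5/7/5

Line 1: against(2) + the(1) + high(1) + crane(1) = 5
Line 2: his(1) + silent(2) + anemone(4) = 7
Line 3: between(2) + five(1) + robin(2) = 5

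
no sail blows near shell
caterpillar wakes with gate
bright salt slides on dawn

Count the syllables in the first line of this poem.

5

The first line: no(1) + sail(1) + blows(1) + near(1) + shell(1) = 5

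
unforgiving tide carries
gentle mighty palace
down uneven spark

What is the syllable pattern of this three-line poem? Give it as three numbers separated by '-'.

Line 1: unforgiving (4), tide (1), carries (2) → 7
Line 2: gentle (2), mighty (2), palace (2) → 6
Line 3: down (1), uneven (3), spark (1) → 5

7-6-5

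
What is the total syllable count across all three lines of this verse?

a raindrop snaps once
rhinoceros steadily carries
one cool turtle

18

Line 1: a (1), raindrop (2), snaps (1), once (1) → 5
Line 2: rhinoceros (4), steadily (3), carries (2) → 9
Line 3: one (1), cool (1), turtle (2) → 4
Total: 5 + 9 + 4 = 18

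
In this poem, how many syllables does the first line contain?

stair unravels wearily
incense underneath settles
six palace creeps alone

7

The first line: "stair unravels wearily": 1+3+3 = 7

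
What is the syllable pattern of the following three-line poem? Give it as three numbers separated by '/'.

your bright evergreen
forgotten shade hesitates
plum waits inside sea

Line 1: "your bright evergreen": 1+1+3 = 5
Line 2: "forgotten shade hesitates": 3+1+3 = 7
Line 3: "plum waits inside sea": 1+1+2+1 = 5

5/7/5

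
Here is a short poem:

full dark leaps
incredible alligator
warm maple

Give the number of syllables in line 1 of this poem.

Line 1: full (1), dark (1), leaps (1) → 3

3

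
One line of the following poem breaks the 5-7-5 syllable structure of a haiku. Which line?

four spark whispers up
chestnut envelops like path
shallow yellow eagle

Line 1: "four spark whispers up": 1+1+2+1 = 5 ✓
Line 2: "chestnut envelops like path": 2+3+1+1 = 7 ✓
Line 3: "shallow yellow eagle": 2+2+2 = 6 (expected 5)

Line 3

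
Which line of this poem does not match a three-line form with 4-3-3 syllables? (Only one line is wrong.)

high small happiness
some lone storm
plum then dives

Line 1

Line 1: high (1), small (1), happiness (3) → 5 (expected 4)
Line 2: some (1), lone (1), storm (1) → 3 ✓
Line 3: plum (1), then (1), dives (1) → 3 ✓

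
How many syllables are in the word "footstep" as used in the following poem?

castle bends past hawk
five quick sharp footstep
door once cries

2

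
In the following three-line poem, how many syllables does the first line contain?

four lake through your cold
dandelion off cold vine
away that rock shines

5

The first line: four(1) + lake(1) + through(1) + your(1) + cold(1) = 5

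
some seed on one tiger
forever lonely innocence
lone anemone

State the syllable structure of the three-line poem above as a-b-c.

6-8-5

Line 1: some(1) + seed(1) + on(1) + one(1) + tiger(2) = 6
Line 2: forever(3) + lonely(2) + innocence(3) = 8
Line 3: lone(1) + anemone(4) = 5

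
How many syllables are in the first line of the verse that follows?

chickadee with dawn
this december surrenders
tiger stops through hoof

The first line: "chickadee with dawn": 3+1+1 = 5

5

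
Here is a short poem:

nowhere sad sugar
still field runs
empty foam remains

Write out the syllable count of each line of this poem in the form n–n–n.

Line 1: nowhere (2), sad (1), sugar (2) → 5
Line 2: still (1), field (1), runs (1) → 3
Line 3: empty (2), foam (1), remains (2) → 5

5–3–5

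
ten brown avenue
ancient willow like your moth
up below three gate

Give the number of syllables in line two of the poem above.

7

Line two: ancient (2), willow (2), like (1), your (1), moth (1) → 7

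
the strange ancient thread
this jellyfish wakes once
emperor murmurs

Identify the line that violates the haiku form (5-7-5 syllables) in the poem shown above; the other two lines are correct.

Line 2

Line 1: the(1) + strange(1) + ancient(2) + thread(1) = 5 ✓
Line 2: this(1) + jellyfish(3) + wakes(1) + once(1) = 6 (expected 7)
Line 3: emperor(3) + murmurs(2) = 5 ✓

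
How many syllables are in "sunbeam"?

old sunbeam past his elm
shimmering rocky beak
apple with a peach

2

"sunbeam" has 2 syllables.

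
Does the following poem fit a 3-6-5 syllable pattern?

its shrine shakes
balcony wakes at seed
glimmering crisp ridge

Line 1: its (1), shrine (1), shakes (1) → 3 ✓
Line 2: balcony (3), wakes (1), at (1), seed (1) → 6 ✓
Line 3: glimmering (3), crisp (1), ridge (1) → 5 ✓

Yes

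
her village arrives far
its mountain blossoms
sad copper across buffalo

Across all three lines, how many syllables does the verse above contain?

Line 1: "her village arrives far": 1+2+2+1 = 6
Line 2: "its mountain blossoms": 1+2+2 = 5
Line 3: "sad copper across buffalo": 1+2+2+3 = 8
Total: 6 + 5 + 8 = 19

19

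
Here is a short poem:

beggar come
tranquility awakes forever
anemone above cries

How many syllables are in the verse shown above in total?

19

Line 1: beggar(2) + come(1) = 3
Line 2: tranquility(4) + awakes(2) + forever(3) = 9
Line 3: anemone(4) + above(2) + cries(1) = 7
Total: 3 + 9 + 7 = 19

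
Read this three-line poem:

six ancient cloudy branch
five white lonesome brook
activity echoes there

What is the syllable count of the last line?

7

The last line: activity(4) + echoes(2) + there(1) = 7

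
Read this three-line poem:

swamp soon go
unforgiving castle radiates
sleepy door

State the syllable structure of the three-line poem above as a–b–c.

Line 1: swamp(1) + soon(1) + go(1) = 3
Line 2: unforgiving(4) + castle(2) + radiates(3) = 9
Line 3: sleepy(2) + door(1) = 3

3–9–3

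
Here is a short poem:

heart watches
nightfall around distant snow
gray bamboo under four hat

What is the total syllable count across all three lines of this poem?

Line 1: heart (1), watches (2) → 3
Line 2: nightfall (2), around (2), distant (2), snow (1) → 7
Line 3: gray (1), bamboo (2), under (2), four (1), hat (1) → 7
Total: 3 + 7 + 7 = 17

17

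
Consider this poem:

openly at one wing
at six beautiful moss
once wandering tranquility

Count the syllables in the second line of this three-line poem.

The second line: at(1) + six(1) + beautiful(3) + moss(1) = 6

6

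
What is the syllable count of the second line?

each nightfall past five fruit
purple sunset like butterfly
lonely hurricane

The second line: "purple sunset like butterfly": 2+2+1+3 = 8

8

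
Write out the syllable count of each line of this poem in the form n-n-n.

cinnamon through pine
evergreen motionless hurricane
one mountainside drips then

5-9-6

Line 1: cinnamon(3) + through(1) + pine(1) = 5
Line 2: evergreen(3) + motionless(3) + hurricane(3) = 9
Line 3: one(1) + mountainside(3) + drips(1) + then(1) = 6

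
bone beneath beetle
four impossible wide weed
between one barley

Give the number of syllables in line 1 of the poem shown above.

Line 1: "bone beneath beetle": 1+2+2 = 5

5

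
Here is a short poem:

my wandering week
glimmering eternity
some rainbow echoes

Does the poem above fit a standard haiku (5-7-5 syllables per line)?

Line 1: "my wandering week": 1+3+1 = 5 ✓
Line 2: "glimmering eternity": 3+4 = 7 ✓
Line 3: "some rainbow echoes": 1+2+2 = 5 ✓

Yes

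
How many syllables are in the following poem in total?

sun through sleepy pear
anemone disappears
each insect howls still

Line 1: sun(1) + through(1) + sleepy(2) + pear(1) = 5
Line 2: anemone(4) + disappears(3) = 7
Line 3: each(1) + insect(2) + howls(1) + still(1) = 5
Total: 5 + 7 + 5 = 17

17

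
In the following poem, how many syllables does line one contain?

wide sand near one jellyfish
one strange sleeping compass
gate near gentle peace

Line one: "wide sand near one jellyfish": 1+1+1+1+3 = 7

7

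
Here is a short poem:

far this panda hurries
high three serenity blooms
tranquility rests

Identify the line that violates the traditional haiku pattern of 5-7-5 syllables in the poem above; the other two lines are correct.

Line 1: "far this panda hurries": 1+1+2+2 = 6 (expected 5)
Line 2: "high three serenity blooms": 1+1+4+1 = 7 ✓
Line 3: "tranquility rests": 4+1 = 5 ✓

Line 1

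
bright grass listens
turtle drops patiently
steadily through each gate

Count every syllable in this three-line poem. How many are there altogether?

16

Line 1: bright(1) + grass(1) + listens(2) = 4
Line 2: turtle(2) + drops(1) + patiently(3) = 6
Line 3: steadily(3) + through(1) + each(1) + gate(1) = 6
Total: 4 + 6 + 6 = 16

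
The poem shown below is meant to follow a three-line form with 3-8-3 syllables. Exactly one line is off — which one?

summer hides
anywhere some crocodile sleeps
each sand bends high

The third line

Line 1: "summer hides": 2+1 = 3 ✓
Line 2: "anywhere some crocodile sleeps": 3+1+3+1 = 8 ✓
Line 3: "each sand bends high": 1+1+1+1 = 4 (expected 3)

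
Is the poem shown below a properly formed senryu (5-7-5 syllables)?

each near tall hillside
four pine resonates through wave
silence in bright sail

Line 1: each (1), near (1), tall (1), hillside (2) → 5 ✓
Line 2: four (1), pine (1), resonates (3), through (1), wave (1) → 7 ✓
Line 3: silence (2), in (1), bright (1), sail (1) → 5 ✓

Yes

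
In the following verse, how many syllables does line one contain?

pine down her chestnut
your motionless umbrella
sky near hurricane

Line one: pine (1), down (1), her (1), chestnut (2) → 5

5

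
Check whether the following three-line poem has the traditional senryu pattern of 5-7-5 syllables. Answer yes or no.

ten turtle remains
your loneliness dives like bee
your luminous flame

Yes

Line 1: ten(1) + turtle(2) + remains(2) = 5 ✓
Line 2: your(1) + loneliness(3) + dives(1) + like(1) + bee(1) = 7 ✓
Line 3: your(1) + luminous(3) + flame(1) = 5 ✓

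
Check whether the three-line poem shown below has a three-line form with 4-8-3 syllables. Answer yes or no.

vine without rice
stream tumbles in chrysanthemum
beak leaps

No

Line 1: "vine without rice": 1+2+1 = 4 ✓
Line 2: "stream tumbles in chrysanthemum": 1+2+1+4 = 8 ✓
Line 3: "beak leaps": 1+1 = 2 (expected 3)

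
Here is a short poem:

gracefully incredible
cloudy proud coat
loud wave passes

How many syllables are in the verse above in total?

15

Line 1: "gracefully incredible": 3+4 = 7
Line 2: "cloudy proud coat": 2+1+1 = 4
Line 3: "loud wave passes": 1+1+2 = 4
Total: 7 + 4 + 4 = 15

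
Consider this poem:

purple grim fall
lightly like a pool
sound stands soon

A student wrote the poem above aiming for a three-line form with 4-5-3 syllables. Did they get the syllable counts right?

Yes

Line 1: purple(2) + grim(1) + fall(1) = 4 ✓
Line 2: lightly(2) + like(1) + a(1) + pool(1) = 5 ✓
Line 3: sound(1) + stands(1) + soon(1) = 3 ✓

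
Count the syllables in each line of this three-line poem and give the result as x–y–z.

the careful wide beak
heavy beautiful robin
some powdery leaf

5–7–5

Line 1: "the careful wide beak": 1+2+1+1 = 5
Line 2: "heavy beautiful robin": 2+3+2 = 7
Line 3: "some powdery leaf": 1+3+1 = 5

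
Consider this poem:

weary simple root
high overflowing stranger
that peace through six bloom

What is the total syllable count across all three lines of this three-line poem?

17

Line 1: weary (2), simple (2), root (1) → 5
Line 2: high (1), overflowing (4), stranger (2) → 7
Line 3: that (1), peace (1), through (1), six (1), bloom (1) → 5
Total: 5 + 7 + 5 = 17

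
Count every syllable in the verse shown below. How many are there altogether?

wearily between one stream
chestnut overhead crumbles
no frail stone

17

Line 1: wearily (3), between (2), one (1), stream (1) → 7
Line 2: chestnut (2), overhead (3), crumbles (2) → 7
Line 3: no (1), frail (1), stone (1) → 3
Total: 7 + 7 + 3 = 17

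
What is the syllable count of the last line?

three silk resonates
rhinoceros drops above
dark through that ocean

5

The last line: "dark through that ocean": 1+1+1+2 = 5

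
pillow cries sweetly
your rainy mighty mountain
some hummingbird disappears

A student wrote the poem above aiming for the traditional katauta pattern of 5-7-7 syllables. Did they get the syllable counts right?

Line 1: "pillow cries sweetly": 2+1+2 = 5 ✓
Line 2: "your rainy mighty mountain": 1+2+2+2 = 7 ✓
Line 3: "some hummingbird disappears": 1+3+3 = 7 ✓

Yes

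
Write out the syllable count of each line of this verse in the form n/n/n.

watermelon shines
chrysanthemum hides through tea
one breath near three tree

Line 1: watermelon (4), shines (1) → 5
Line 2: chrysanthemum (4), hides (1), through (1), tea (1) → 7
Line 3: one (1), breath (1), near (1), three (1), tree (1) → 5

5/7/5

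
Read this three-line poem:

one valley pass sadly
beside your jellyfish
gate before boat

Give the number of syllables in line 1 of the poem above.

6

Line 1: "one valley pass sadly": 1+2+1+2 = 6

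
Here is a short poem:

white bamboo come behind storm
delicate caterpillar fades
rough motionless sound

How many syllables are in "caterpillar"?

4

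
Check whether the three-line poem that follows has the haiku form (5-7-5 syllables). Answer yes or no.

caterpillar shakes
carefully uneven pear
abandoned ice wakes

Line 1: caterpillar(4) + shakes(1) = 5 ✓
Line 2: carefully(3) + uneven(3) + pear(1) = 7 ✓
Line 3: abandoned(3) + ice(1) + wakes(1) = 5 ✓

Yes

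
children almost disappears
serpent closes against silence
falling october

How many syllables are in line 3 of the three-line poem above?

Line 3: falling (2), october (3) → 5

5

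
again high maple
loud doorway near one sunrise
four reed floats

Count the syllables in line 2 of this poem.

Line 2: "loud doorway near one sunrise": 1+2+1+1+2 = 7

7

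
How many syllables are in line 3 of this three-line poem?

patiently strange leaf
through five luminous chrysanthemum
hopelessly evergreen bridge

Line 3: "hopelessly evergreen bridge": 3+3+1 = 7

7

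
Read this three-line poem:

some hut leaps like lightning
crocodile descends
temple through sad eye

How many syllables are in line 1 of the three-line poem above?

Line 1: "some hut leaps like lightning": 1+1+1+1+2 = 6

6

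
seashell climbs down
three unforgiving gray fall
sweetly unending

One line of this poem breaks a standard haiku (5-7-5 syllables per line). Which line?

Line 1: seashell (2), climbs (1), down (1) → 4 (expected 5)
Line 2: three (1), unforgiving (4), gray (1), fall (1) → 7 ✓
Line 3: sweetly (2), unending (3) → 5 ✓

Line 1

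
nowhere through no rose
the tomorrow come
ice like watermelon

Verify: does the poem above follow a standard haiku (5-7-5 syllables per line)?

No

Line 1: "nowhere through no rose": 2+1+1+1 = 5 ✓
Line 2: "the tomorrow come": 1+3+1 = 5 (expected 7)
Line 3: "ice like watermelon": 1+1+4 = 6 (expected 5)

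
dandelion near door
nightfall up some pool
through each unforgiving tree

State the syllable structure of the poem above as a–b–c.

6–5–7

Line 1: "dandelion near door": 4+1+1 = 6
Line 2: "nightfall up some pool": 2+1+1+1 = 5
Line 3: "through each unforgiving tree": 1+1+4+1 = 7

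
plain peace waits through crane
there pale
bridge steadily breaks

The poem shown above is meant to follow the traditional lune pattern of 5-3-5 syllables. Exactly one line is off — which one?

Line 1: plain(1) + peace(1) + waits(1) + through(1) + crane(1) = 5 ✓
Line 2: there(1) + pale(1) = 2 (expected 3)
Line 3: bridge(1) + steadily(3) + breaks(1) = 5 ✓

The second line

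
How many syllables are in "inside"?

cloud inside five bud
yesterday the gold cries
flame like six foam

"inside" has 2 syllables.

2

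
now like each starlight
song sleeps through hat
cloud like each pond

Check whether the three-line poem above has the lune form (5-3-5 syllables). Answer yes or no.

No

Line 1: now (1), like (1), each (1), starlight (2) → 5 ✓
Line 2: song (1), sleeps (1), through (1), hat (1) → 4 (expected 3)
Line 3: cloud (1), like (1), each (1), pond (1) → 4 (expected 5)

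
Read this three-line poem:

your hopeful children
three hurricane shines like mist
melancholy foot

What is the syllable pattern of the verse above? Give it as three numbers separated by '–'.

Line 1: "your hopeful children": 1+2+2 = 5
Line 2: "three hurricane shines like mist": 1+3+1+1+1 = 7
Line 3: "melancholy foot": 4+1 = 5

5–7–5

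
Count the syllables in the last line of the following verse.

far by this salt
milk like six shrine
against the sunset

The last line: "against the sunset": 2+1+2 = 5

5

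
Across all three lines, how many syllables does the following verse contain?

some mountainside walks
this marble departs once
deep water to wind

Line 1: some (1), mountainside (3), walks (1) → 5
Line 2: this (1), marble (2), departs (2), once (1) → 6
Line 3: deep (1), water (2), to (1), wind (1) → 5
Total: 5 + 6 + 5 = 16

16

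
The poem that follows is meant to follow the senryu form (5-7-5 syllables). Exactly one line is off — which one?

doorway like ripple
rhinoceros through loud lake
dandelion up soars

Line 1: "doorway like ripple": 2+1+2 = 5 ✓
Line 2: "rhinoceros through loud lake": 4+1+1+1 = 7 ✓
Line 3: "dandelion up soars": 4+1+1 = 6 (expected 5)

The third line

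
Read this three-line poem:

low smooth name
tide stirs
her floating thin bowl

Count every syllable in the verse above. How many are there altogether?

Line 1: "low smooth name": 1+1+1 = 3
Line 2: "tide stirs": 1+1 = 2
Line 3: "her floating thin bowl": 1+2+1+1 = 5
Total: 3 + 2 + 5 = 10

10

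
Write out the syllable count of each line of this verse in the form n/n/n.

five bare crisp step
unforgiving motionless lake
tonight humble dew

4/8/5

Line 1: five (1), bare (1), crisp (1), step (1) → 4
Line 2: unforgiving (4), motionless (3), lake (1) → 8
Line 3: tonight (2), humble (2), dew (1) → 5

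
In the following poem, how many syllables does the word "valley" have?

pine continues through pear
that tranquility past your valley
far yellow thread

"valley" has 2 syllables.

2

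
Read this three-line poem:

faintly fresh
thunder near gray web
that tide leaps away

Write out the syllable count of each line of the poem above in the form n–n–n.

3–5–5

Line 1: faintly (2), fresh (1) → 3
Line 2: thunder (2), near (1), gray (1), web (1) → 5
Line 3: that (1), tide (1), leaps (1), away (2) → 5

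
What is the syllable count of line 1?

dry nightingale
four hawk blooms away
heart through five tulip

4

Line 1: dry(1) + nightingale(3) = 4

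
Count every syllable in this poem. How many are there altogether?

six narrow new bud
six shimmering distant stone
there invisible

17

Line 1: "six narrow new bud": 1+2+1+1 = 5
Line 2: "six shimmering distant stone": 1+3+2+1 = 7
Line 3: "there invisible": 1+4 = 5
Total: 5 + 7 + 5 = 17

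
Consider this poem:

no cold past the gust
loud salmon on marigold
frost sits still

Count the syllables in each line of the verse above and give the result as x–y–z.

5–7–3

Line 1: "no cold past the gust": 1+1+1+1+1 = 5
Line 2: "loud salmon on marigold": 1+2+1+3 = 7
Line 3: "frost sits still": 1+1+1 = 3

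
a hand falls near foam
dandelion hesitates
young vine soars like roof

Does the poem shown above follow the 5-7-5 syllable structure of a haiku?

Line 1: "a hand falls near foam": 1+1+1+1+1 = 5 ✓
Line 2: "dandelion hesitates": 4+3 = 7 ✓
Line 3: "young vine soars like roof": 1+1+1+1+1 = 5 ✓

Yes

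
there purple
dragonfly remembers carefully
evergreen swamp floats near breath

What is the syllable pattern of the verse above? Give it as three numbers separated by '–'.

Line 1: "there purple": 1+2 = 3
Line 2: "dragonfly remembers carefully": 3+3+3 = 9
Line 3: "evergreen swamp floats near breath": 3+1+1+1+1 = 7

3–9–7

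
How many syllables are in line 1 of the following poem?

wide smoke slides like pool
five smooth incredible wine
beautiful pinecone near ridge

5

Line 1: wide(1) + smoke(1) + slides(1) + like(1) + pool(1) = 5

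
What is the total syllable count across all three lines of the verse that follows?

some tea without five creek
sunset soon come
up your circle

14

Line 1: some(1) + tea(1) + without(2) + five(1) + creek(1) = 6
Line 2: sunset(2) + soon(1) + come(1) = 4
Line 3: up(1) + your(1) + circle(2) = 4
Total: 6 + 4 + 4 = 14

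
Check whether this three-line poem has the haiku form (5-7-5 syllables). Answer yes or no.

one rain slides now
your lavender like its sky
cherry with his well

No

Line 1: "one rain slides now": 1+1+1+1 = 4 (expected 5)
Line 2: "your lavender like its sky": 1+3+1+1+1 = 7 ✓
Line 3: "cherry with his well": 2+1+1+1 = 5 ✓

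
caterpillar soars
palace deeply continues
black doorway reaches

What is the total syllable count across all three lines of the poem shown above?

Line 1: caterpillar (4), soars (1) → 5
Line 2: palace (2), deeply (2), continues (3) → 7
Line 3: black (1), doorway (2), reaches (2) → 5
Total: 5 + 7 + 5 = 17

17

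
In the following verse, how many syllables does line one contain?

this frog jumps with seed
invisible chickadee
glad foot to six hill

Line one: "this frog jumps with seed": 1+1+1+1+1 = 5

5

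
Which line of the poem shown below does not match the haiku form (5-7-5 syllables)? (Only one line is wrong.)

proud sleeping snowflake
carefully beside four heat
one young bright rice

Line 1: proud (1), sleeping (2), snowflake (2) → 5 ✓
Line 2: carefully (3), beside (2), four (1), heat (1) → 7 ✓
Line 3: one (1), young (1), bright (1), rice (1) → 4 (expected 5)

Line 3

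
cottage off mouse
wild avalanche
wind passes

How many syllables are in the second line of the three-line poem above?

4

The second line: wild (1), avalanche (3) → 4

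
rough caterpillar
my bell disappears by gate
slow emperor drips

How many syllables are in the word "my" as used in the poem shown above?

1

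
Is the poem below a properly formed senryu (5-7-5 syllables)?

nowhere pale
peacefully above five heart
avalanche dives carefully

Line 1: nowhere (2), pale (1) → 3 (expected 5)
Line 2: peacefully (3), above (2), five (1), heart (1) → 7 ✓
Line 3: avalanche (3), dives (1), carefully (3) → 7 (expected 5)

No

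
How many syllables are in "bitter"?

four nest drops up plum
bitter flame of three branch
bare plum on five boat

2

"bitter" has 2 syllables.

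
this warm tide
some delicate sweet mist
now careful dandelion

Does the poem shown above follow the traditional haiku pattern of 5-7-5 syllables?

Line 1: "this warm tide": 1+1+1 = 3 (expected 5)
Line 2: "some delicate sweet mist": 1+3+1+1 = 6 (expected 7)
Line 3: "now careful dandelion": 1+2+4 = 7 (expected 5)

No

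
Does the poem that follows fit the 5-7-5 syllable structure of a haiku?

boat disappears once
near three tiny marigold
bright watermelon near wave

No

Line 1: "boat disappears once": 1+3+1 = 5 ✓
Line 2: "near three tiny marigold": 1+1+2+3 = 7 ✓
Line 3: "bright watermelon near wave": 1+4+1+1 = 7 (expected 5)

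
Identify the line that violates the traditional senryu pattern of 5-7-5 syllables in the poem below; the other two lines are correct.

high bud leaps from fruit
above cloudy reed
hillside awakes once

Line 1: high (1), bud (1), leaps (1), from (1), fruit (1) → 5 ✓
Line 2: above (2), cloudy (2), reed (1) → 5 (expected 7)
Line 3: hillside (2), awakes (2), once (1) → 5 ✓

The second line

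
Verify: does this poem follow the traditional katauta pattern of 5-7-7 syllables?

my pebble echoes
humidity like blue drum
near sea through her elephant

Line 1: my(1) + pebble(2) + echoes(2) = 5 ✓
Line 2: humidity(4) + like(1) + blue(1) + drum(1) = 7 ✓
Line 3: near(1) + sea(1) + through(1) + her(1) + elephant(3) = 7 ✓

Yes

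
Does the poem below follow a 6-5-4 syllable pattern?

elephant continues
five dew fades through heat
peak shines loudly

Yes

Line 1: elephant (3), continues (3) → 6 ✓
Line 2: five (1), dew (1), fades (1), through (1), heat (1) → 5 ✓
Line 3: peak (1), shines (1), loudly (2) → 4 ✓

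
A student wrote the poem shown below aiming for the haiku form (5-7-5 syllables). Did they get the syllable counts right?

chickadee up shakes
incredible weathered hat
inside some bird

Line 1: chickadee(3) + up(1) + shakes(1) = 5 ✓
Line 2: incredible(4) + weathered(2) + hat(1) = 7 ✓
Line 3: inside(2) + some(1) + bird(1) = 4 (expected 5)

No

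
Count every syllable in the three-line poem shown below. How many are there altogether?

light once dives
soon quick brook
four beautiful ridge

11

Line 1: light(1) + once(1) + dives(1) = 3
Line 2: soon(1) + quick(1) + brook(1) = 3
Line 3: four(1) + beautiful(3) + ridge(1) = 5
Total: 3 + 3 + 5 = 11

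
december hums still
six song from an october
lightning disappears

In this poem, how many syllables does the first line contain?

5

The first line: "december hums still": 3+1+1 = 5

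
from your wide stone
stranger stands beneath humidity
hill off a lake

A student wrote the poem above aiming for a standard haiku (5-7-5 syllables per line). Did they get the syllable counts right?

Line 1: from(1) + your(1) + wide(1) + stone(1) = 4 (expected 5)
Line 2: stranger(2) + stands(1) + beneath(2) + humidity(4) = 9 (expected 7)
Line 3: hill(1) + off(1) + a(1) + lake(1) = 4 (expected 5)

No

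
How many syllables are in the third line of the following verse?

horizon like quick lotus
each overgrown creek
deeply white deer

4

The third line: "deeply white deer": 2+1+1 = 4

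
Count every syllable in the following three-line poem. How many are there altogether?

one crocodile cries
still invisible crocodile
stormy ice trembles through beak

20

Line 1: one(1) + crocodile(3) + cries(1) = 5
Line 2: still(1) + invisible(4) + crocodile(3) = 8
Line 3: stormy(2) + ice(1) + trembles(2) + through(1) + beak(1) = 7
Total: 5 + 8 + 7 = 20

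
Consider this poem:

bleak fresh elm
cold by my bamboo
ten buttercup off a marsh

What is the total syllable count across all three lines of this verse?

Line 1: bleak (1), fresh (1), elm (1) → 3
Line 2: cold (1), by (1), my (1), bamboo (2) → 5
Line 3: ten (1), buttercup (3), off (1), a (1), marsh (1) → 7
Total: 3 + 5 + 7 = 15

15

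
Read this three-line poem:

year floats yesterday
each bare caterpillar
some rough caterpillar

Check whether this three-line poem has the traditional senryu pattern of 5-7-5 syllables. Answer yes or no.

Line 1: year(1) + floats(1) + yesterday(3) = 5 ✓
Line 2: each(1) + bare(1) + caterpillar(4) = 6 (expected 7)
Line 3: some(1) + rough(1) + caterpillar(4) = 6 (expected 5)

No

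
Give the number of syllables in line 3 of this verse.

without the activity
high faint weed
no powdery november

Line 3: no(1) + powdery(3) + november(3) = 7

7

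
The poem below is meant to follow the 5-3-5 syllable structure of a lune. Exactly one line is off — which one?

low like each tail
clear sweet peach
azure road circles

Line 1

Line 1: low (1), like (1), each (1), tail (1) → 4 (expected 5)
Line 2: clear (1), sweet (1), peach (1) → 3 ✓
Line 3: azure (2), road (1), circles (2) → 5 ✓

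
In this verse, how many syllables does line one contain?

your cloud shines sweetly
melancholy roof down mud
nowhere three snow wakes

5

Line one: your (1), cloud (1), shines (1), sweetly (2) → 5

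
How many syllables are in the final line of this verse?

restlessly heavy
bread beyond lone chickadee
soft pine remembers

5

The final line: soft (1), pine (1), remembers (3) → 5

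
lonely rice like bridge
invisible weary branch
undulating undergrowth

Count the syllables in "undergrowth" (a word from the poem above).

"undergrowth" has 3 syllables.

3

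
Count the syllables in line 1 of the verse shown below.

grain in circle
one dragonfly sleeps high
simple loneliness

4

Line 1: grain (1), in (1), circle (2) → 4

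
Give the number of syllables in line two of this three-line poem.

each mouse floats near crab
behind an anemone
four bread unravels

Line two: behind (2), an (1), anemone (4) → 7

7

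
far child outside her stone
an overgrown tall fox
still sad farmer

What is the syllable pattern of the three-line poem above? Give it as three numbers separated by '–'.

6–6–4

Line 1: far(1) + child(1) + outside(2) + her(1) + stone(1) = 6
Line 2: an(1) + overgrown(3) + tall(1) + fox(1) = 6
Line 3: still(1) + sad(1) + farmer(2) = 4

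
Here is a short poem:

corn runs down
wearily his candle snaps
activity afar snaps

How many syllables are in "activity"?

4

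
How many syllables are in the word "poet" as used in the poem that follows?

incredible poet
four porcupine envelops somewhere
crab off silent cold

"poet" has 2 syllables.

2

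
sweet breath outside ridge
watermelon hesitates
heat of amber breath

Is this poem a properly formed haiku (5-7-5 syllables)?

Yes

Line 1: sweet (1), breath (1), outside (2), ridge (1) → 5 ✓
Line 2: watermelon (4), hesitates (3) → 7 ✓
Line 3: heat (1), of (1), amber (2), breath (1) → 5 ✓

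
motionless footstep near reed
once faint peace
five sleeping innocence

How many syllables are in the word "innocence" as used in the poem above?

3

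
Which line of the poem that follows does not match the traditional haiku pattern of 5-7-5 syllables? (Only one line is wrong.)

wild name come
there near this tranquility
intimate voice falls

The first line

Line 1: wild (1), name (1), come (1) → 3 (expected 5)
Line 2: there (1), near (1), this (1), tranquility (4) → 7 ✓
Line 3: intimate (3), voice (1), falls (1) → 5 ✓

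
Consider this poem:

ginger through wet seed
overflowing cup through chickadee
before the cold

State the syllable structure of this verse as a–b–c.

Line 1: ginger(2) + through(1) + wet(1) + seed(1) = 5
Line 2: overflowing(4) + cup(1) + through(1) + chickadee(3) = 9
Line 3: before(2) + the(1) + cold(1) = 4

5–9–4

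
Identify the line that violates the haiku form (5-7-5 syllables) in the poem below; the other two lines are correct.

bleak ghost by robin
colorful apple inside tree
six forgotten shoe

Line 2

Line 1: bleak(1) + ghost(1) + by(1) + robin(2) = 5 ✓
Line 2: colorful(3) + apple(2) + inside(2) + tree(1) = 8 (expected 7)
Line 3: six(1) + forgotten(3) + shoe(1) = 5 ✓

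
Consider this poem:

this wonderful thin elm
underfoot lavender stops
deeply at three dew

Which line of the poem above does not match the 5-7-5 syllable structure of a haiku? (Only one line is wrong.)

Line 1

Line 1: "this wonderful thin elm": 1+3+1+1 = 6 (expected 5)
Line 2: "underfoot lavender stops": 3+3+1 = 7 ✓
Line 3: "deeply at three dew": 2+1+1+1 = 5 ✓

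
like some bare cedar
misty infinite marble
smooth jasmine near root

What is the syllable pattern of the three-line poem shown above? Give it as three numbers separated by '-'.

Line 1: "like some bare cedar": 1+1+1+2 = 5
Line 2: "misty infinite marble": 2+3+2 = 7
Line 3: "smooth jasmine near root": 1+2+1+1 = 5

5-7-5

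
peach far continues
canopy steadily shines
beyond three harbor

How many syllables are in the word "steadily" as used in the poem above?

"steadily" has 3 syllables.

3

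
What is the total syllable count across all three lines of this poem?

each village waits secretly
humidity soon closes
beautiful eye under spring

21

Line 1: each(1) + village(2) + waits(1) + secretly(3) = 7
Line 2: humidity(4) + soon(1) + closes(2) = 7
Line 3: beautiful(3) + eye(1) + under(2) + spring(1) = 7
Total: 7 + 7 + 7 = 21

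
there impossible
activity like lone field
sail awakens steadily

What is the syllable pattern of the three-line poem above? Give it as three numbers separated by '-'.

Line 1: "there impossible": 1+4 = 5
Line 2: "activity like lone field": 4+1+1+1 = 7
Line 3: "sail awakens steadily": 1+3+3 = 7

5-7-7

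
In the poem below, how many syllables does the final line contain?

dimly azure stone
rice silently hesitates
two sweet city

The final line: two (1), sweet (1), city (2) → 4

4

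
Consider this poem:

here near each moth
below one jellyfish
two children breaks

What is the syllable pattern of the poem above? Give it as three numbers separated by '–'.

Line 1: here(1) + near(1) + each(1) + moth(1) = 4
Line 2: below(2) + one(1) + jellyfish(3) = 6
Line 3: two(1) + children(2) + breaks(1) = 4

4–6–4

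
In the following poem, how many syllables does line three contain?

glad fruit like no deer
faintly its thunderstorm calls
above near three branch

Line three: "above near three branch": 2+1+1+1 = 5

5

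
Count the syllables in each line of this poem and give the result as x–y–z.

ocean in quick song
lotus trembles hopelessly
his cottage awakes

Line 1: ocean(2) + in(1) + quick(1) + song(1) = 5
Line 2: lotus(2) + trembles(2) + hopelessly(3) = 7
Line 3: his(1) + cottage(2) + awakes(2) = 5

5–7–5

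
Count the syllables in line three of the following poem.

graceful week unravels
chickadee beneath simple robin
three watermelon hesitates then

9

Line three: "three watermelon hesitates then": 1+4+3+1 = 9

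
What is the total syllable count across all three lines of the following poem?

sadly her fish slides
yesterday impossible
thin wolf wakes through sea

17

Line 1: "sadly her fish slides": 2+1+1+1 = 5
Line 2: "yesterday impossible": 3+4 = 7
Line 3: "thin wolf wakes through sea": 1+1+1+1+1 = 5
Total: 5 + 7 + 5 = 17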